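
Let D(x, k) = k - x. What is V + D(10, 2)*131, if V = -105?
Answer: -1153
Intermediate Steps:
V + D(10, 2)*131 = -105 + (2 - 1*10)*131 = -105 + (2 - 10)*131 = -105 - 8*131 = -105 - 1048 = -1153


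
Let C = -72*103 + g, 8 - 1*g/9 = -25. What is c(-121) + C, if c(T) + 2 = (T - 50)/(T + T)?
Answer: -1723111/242 ≈ -7120.3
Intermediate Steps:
g = 297 (g = 72 - 9*(-25) = 72 + 225 = 297)
c(T) = -2 + (-50 + T)/(2*T) (c(T) = -2 + (T - 50)/(T + T) = -2 + (-50 + T)/((2*T)) = -2 + (-50 + T)*(1/(2*T)) = -2 + (-50 + T)/(2*T))
C = -7119 (C = -72*103 + 297 = -7416 + 297 = -7119)
c(-121) + C = (-3/2 - 25/(-121)) - 7119 = (-3/2 - 25*(-1/121)) - 7119 = (-3/2 + 25/121) - 7119 = -313/242 - 7119 = -1723111/242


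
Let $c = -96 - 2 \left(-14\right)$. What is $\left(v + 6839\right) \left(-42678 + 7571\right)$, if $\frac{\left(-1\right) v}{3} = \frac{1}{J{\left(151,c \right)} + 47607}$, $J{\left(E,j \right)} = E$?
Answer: $- \frac{11466541579613}{47758} \approx -2.401 \cdot 10^{8}$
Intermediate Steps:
$c = -68$ ($c = -96 - -28 = -96 + 28 = -68$)
$v = - \frac{3}{47758}$ ($v = - \frac{3}{151 + 47607} = - \frac{3}{47758} \approx -6.2817 \cdot 10^{-5}$)
$\left(v + 6839\right) \left(-42678 + 7571\right) = \left(- \frac{3}{47758} + 6839\right) \left(-42678 + 7571\right) = \frac{326616959}{47758} \left(-35107\right) = - \frac{11466541579613}{47758}$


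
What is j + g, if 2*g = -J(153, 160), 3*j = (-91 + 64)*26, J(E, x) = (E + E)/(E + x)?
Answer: -73395/313 ≈ -234.49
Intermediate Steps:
J(E, x) = 2*E/(E + x) (J(E, x) = (2*E)/(E + x) = 2*E/(E + x))
j = -234 (j = ((-91 + 64)*26)/3 = (-27*26)/3 = (1/3)*(-702) = -234)
g = -153/313 (g = (-2*153/(153 + 160))/2 = (-2*153/313)/2 = (-1*306/313)/2 = (1/2)*(-306/313) = -153/313 ≈ -0.48882)
j + g = -234 - 153/313 = -73395/313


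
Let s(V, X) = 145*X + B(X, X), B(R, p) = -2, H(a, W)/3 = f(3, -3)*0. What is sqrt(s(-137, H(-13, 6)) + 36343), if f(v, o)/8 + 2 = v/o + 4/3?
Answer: sqrt(36341) ≈ 190.63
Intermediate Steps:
f(v, o) = -16/3 + 8*v/o (f(v, o) = -16 + 8*(v/o + 4/3) = -16 + 8*(4/3 + v/o) = -16 + (32/3 + 8*v/o) = -16/3 + 8*v/o)
H(a, W) = 0 (H(a, W) = 3*((-16/3 + 8*3/(-3))*0) = 3*((-16/3 + 8*3*(-1/3))*0) = 3*((-16/3 - 8)*0) = 3*(-40/3*0) = 3*0 = 0)
s(V, X) = -2 + 145*X (s(V, X) = 145*X - 2 = -2 + 145*X)
sqrt(s(-137, H(-13, 6)) + 36343) = sqrt((-2 + 145*0) + 36343) = sqrt((-2 + 0) + 36343) = sqrt(-2 + 36343) = sqrt(36341)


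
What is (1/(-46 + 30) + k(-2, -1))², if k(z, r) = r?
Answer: 289/256 ≈ 1.1289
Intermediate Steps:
(1/(-46 + 30) + k(-2, -1))² = (1/(-46 + 30) - 1)² = (1/(-16) - 1)² = (-1/16 - 1)² = (-17/16)² = 289/256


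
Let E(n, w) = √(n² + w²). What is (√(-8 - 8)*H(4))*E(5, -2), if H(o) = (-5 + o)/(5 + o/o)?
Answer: -2*I*√29/3 ≈ -3.5901*I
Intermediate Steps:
H(o) = -⅚ + o/6 (H(o) = (-5 + o)/(5 + 1) = (-5 + o)/6 = (-5 + o)*(⅙) = -⅚ + o/6)
(√(-8 - 8)*H(4))*E(5, -2) = (√(-8 - 8)*(-⅚ + (⅙)*4))*√(5² + (-2)²) = (√(-16)*(-⅚ + ⅔))*√(25 + 4) = ((4*I)*(-⅙))*√29 = (-2*I/3)*√29 = -2*I*√29/3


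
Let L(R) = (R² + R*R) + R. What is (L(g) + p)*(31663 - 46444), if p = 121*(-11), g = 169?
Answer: -827144760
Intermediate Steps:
p = -1331
L(R) = R + 2*R² (L(R) = (R² + R²) + R = 2*R² + R = R + 2*R²)
(L(g) + p)*(31663 - 46444) = (169*(1 + 2*169) - 1331)*(31663 - 46444) = (169*(1 + 338) - 1331)*(-14781) = (169*339 - 1331)*(-14781) = (57291 - 1331)*(-14781) = 55960*(-14781) = -827144760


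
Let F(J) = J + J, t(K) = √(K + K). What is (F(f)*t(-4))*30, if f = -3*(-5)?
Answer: 1800*I*√2 ≈ 2545.6*I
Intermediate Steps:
t(K) = √2*√K (t(K) = √(2*K) = √2*√K)
f = 15
F(J) = 2*J
(F(f)*t(-4))*30 = ((2*15)*(√2*√(-4)))*30 = (30*(√2*(2*I)))*30 = (30*(2*I*√2))*30 = (60*I*√2)*30 = 1800*I*√2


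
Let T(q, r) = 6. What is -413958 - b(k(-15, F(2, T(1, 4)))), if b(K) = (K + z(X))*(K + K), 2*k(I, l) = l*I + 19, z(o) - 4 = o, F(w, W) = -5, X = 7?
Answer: -419410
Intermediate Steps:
z(o) = 4 + o
k(I, l) = 19/2 + I*l/2 (k(I, l) = (l*I + 19)/2 = (I*l + 19)/2 = (19 + I*l)/2 = 19/2 + I*l/2)
b(K) = 2*K*(11 + K) (b(K) = (K + (4 + 7))*(K + K) = (K + 11)*(2*K) = (11 + K)*(2*K) = 2*K*(11 + K))
-413958 - b(k(-15, F(2, T(1, 4)))) = -413958 - 2*(19/2 + (½)*(-15)*(-5))*(11 + (19/2 + (½)*(-15)*(-5))) = -413958 - 2*(19/2 + 75/2)*(11 + (19/2 + 75/2)) = -413958 - 2*47*(11 + 47) = -413958 - 2*47*58 = -413958 - 1*5452 = -413958 - 5452 = -419410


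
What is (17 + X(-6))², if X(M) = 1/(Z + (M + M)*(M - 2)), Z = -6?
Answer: 2343961/8100 ≈ 289.38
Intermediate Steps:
X(M) = 1/(-6 + 2*M*(-2 + M)) (X(M) = 1/(-6 + (M + M)*(M - 2)) = 1/(-6 + (2*M)*(-2 + M)) = 1/(-6 + 2*M*(-2 + M)))
(17 + X(-6))² = (17 + 1/(2*(-3 + (-6)² - 2*(-6))))² = (17 + 1/(2*(-3 + 36 + 12)))² = (17 + (½)/45)² = (17 + (½)*(1/45))² = (17 + 1/90)² = (1531/90)² = 2343961/8100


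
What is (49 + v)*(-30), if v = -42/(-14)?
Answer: -1560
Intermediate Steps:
v = 3 (v = -42*(-1/14) = 3)
(49 + v)*(-30) = (49 + 3)*(-30) = 52*(-30) = -1560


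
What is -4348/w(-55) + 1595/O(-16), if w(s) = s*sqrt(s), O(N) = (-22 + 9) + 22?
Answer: 1595/9 - 4348*I*sqrt(55)/3025 ≈ 177.22 - 10.66*I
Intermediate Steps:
O(N) = 9 (O(N) = -13 + 22 = 9)
w(s) = s**(3/2)
-4348/w(-55) + 1595/O(-16) = -4348*I*sqrt(55)/3025 + 1595/9 = 1595/9 - 4348*I*sqrt(55)/3025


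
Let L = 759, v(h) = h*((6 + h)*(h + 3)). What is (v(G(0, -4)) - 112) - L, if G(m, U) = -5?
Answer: -861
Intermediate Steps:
v(h) = h*(3 + h)*(6 + h) (v(h) = h*((6 + h)*(3 + h)) = h*((3 + h)*(6 + h)) = h*(3 + h)*(6 + h))
(v(G(0, -4)) - 112) - L = (-5*(18 + (-5)² + 9*(-5)) - 112) - 1*759 = (-5*(18 + 25 - 45) - 112) - 759 = (-5*(-2) - 112) - 759 = (10 - 112) - 759 = -102 - 759 = -861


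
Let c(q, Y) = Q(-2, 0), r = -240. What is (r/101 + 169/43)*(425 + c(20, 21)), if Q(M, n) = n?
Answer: 2868325/4343 ≈ 660.45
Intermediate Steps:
c(q, Y) = 0
(r/101 + 169/43)*(425 + c(20, 21)) = (-240/101 + 169/43)*(425 + 0) = (-240*1/101 + 169*(1/43))*425 = (-240/101 + 169/43)*425 = (6749/4343)*425 = 2868325/4343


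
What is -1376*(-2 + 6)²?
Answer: -22016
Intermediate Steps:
-1376*(-2 + 6)² = -1376*4² = -1376*16 = -22016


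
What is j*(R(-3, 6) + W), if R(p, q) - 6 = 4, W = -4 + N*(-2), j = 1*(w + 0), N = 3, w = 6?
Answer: 0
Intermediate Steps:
j = 6 (j = 1*(6 + 0) = 1*6 = 6)
W = -10 (W = -4 + 3*(-2) = -4 - 6 = -10)
R(p, q) = 10 (R(p, q) = 6 + 4 = 10)
j*(R(-3, 6) + W) = 6*(10 - 10) = 6*0 = 0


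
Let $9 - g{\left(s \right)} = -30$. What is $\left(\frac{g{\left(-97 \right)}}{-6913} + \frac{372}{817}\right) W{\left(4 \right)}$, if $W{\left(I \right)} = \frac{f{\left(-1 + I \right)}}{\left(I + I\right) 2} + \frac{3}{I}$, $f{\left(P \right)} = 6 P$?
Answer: $\frac{38096595}{45183368} \approx 0.84315$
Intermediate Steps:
$g{\left(s \right)} = 39$ ($g{\left(s \right)} = 9 - -30 = 9 + 30 = 39$)
$W{\left(I \right)} = \frac{3}{I} + \frac{-6 + 6 I}{4 I}$ ($W{\left(I \right)} = \frac{6 \left(-1 + I\right)}{\left(I + I\right) 2} + \frac{3}{I} = \frac{-6 + 6 I}{2 I 2} + \frac{3}{I} = \frac{-6 + 6 I}{4 I} + \frac{3}{I} = \frac{3}{I} + \frac{-6 + 6 I}{4 I}$)
$\left(\frac{g{\left(-97 \right)}}{-6913} + \frac{372}{817}\right) W{\left(4 \right)} = \left(\frac{39}{-6913} + \frac{372}{817}\right) \frac{3 \left(1 + 4\right)}{2 \cdot 4} = \left(39 \left(- \frac{1}{6913}\right) + 372 \cdot \frac{1}{817}\right) \frac{3}{2} \cdot \frac{1}{4} \cdot 5 = \left(- \frac{39}{6913} + \frac{372}{817}\right) \frac{15}{8} = \frac{2539773}{5647921} \cdot \frac{15}{8} = \frac{38096595}{45183368}$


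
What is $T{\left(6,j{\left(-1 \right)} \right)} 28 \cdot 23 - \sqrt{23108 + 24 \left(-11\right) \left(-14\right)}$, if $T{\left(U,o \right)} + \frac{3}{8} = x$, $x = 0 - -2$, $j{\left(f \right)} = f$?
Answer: $\frac{2093}{2} - 2 \sqrt{6701} \approx 882.78$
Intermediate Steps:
$x = 2$ ($x = 0 + 2 = 2$)
$T{\left(U,o \right)} = \frac{13}{8}$ ($T{\left(U,o \right)} = - \frac{3}{8} + 2 = \frac{13}{8}$)
$T{\left(6,j{\left(-1 \right)} \right)} 28 \cdot 23 - \sqrt{23108 + 24 \left(-11\right) \left(-14\right)} = \frac{13}{8} \cdot 28 \cdot 23 - \sqrt{23108 + 24 \left(-11\right) \left(-14\right)} = \frac{91}{2} \cdot 23 - \sqrt{23108 - -3696} = \frac{2093}{2} - \sqrt{23108 + 3696} = \frac{2093}{2} - \sqrt{26804} = \frac{2093}{2} - 2 \sqrt{6701}$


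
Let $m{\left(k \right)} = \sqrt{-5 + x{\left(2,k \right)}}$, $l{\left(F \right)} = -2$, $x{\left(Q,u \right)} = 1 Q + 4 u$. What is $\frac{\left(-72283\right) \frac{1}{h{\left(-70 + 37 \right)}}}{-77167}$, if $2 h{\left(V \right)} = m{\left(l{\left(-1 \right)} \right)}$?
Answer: $- \frac{144566 i \sqrt{11}}{848837} \approx - 0.56486 i$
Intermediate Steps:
$x{\left(Q,u \right)} = Q + 4 u$
$m{\left(k \right)} = \sqrt{-3 + 4 k}$ ($m{\left(k \right)} = \sqrt{-5 + \left(2 + 4 k\right)} = \sqrt{-3 + 4 k}$)
$h{\left(V \right)} = \frac{i \sqrt{11}}{2}$ ($h{\left(V \right)} = \frac{\sqrt{-3 + 4 \left(-2\right)}}{2} = \frac{\sqrt{-3 - 8}}{2} = \frac{\sqrt{-11}}{2} = \frac{i \sqrt{11}}{2}$)
$\frac{\left(-72283\right) \frac{1}{h{\left(-70 + 37 \right)}}}{-77167} = \frac{\left(-72283\right) \frac{1}{\frac{1}{2} i \sqrt{11}}}{-77167} = - 72283 \left(- \frac{2 i \sqrt{11}}{11}\right) \left(- \frac{1}{77167}\right) = \frac{144566 i \sqrt{11}}{11} \left(- \frac{1}{77167}\right) = - \frac{144566 i \sqrt{11}}{848837}$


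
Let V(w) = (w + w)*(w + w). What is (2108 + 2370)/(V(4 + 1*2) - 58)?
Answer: 2239/43 ≈ 52.070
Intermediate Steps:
V(w) = 4*w² (V(w) = (2*w)*(2*w) = 4*w²)
(2108 + 2370)/(V(4 + 1*2) - 58) = (2108 + 2370)/(4*(4 + 1*2)² - 58) = 4478/(4*(4 + 2)² - 58) = 4478/(4*6² - 58) = 4478/(4*36 - 58) = 4478/(144 - 58) = 4478/86 = 4478*(1/86) = 2239/43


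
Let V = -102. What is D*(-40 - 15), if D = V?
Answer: 5610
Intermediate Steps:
D = -102
D*(-40 - 15) = -102*(-40 - 15) = -102*(-55) = 5610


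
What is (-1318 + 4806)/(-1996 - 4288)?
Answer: -872/1571 ≈ -0.55506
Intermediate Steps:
(-1318 + 4806)/(-1996 - 4288) = 3488/(-6284) = 3488*(-1/6284) = -872/1571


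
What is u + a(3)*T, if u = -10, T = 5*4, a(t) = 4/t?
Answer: 50/3 ≈ 16.667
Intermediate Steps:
T = 20
u + a(3)*T = -10 + (4/3)*20 = -10 + 80/3 = 50/3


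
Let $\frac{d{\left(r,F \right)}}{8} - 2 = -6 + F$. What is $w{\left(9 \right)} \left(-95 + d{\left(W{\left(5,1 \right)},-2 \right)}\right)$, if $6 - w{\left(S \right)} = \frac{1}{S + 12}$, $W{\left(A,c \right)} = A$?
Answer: $- \frac{17875}{21} \approx -851.19$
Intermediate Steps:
$d{\left(r,F \right)} = -32 + 8 F$ ($d{\left(r,F \right)} = 16 + 8 \left(-6 + F\right) = 16 + \left(-48 + 8 F\right) = -32 + 8 F$)
$w{\left(S \right)} = 6 - \frac{1}{12 + S}$ ($w{\left(S \right)} = 6 - \frac{1}{S + 12} = 6 - \frac{1}{12 + S}$)
$w{\left(9 \right)} \left(-95 + d{\left(W{\left(5,1 \right)},-2 \right)}\right) = \frac{71 + 6 \cdot 9}{12 + 9} \left(-95 + \left(-32 + 8 \left(-2\right)\right)\right) = \frac{71 + 54}{21} \left(-95 - 48\right) = \frac{1}{21} \cdot 125 \left(-95 - 48\right) = \frac{125}{21} \left(-143\right) = - \frac{17875}{21}$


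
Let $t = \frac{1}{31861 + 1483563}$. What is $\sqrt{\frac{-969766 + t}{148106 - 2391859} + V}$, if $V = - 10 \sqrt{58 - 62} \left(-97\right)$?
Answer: $\frac{\sqrt{312313199525342657485686 + 1401845533920164461724130560 i}}{850059286568} \approx 31.148 + 31.141 i$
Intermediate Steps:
$V = 1940 i$ ($V = - 10 \sqrt{-4} \left(-97\right) = - 10 \cdot 2 i \left(-97\right) = - 20 i \left(-97\right) = 1940 i \approx 1940.0 i$)
$t = \frac{1}{1515424} \approx 6.5988 \cdot 10^{-7}$
$\sqrt{\frac{-969766 + t}{148106 - 2391859} + V} = \sqrt{\frac{-969766 + \frac{1}{1515424}}{148106 - 2391859} + 1940 i} = \sqrt{- \frac{1469606670783}{1515424 \left(-2243753\right)} + 1940 i} = \sqrt{\left(- \frac{1469606670783}{1515424}\right) \left(- \frac{1}{2243753}\right) + 1940 i} = \sqrt{\frac{1469606670783}{3400237146272} + 1940 i}$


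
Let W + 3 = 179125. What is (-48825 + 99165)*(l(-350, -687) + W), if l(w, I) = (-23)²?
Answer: 9043631340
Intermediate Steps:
l(w, I) = 529
W = 179122 (W = -3 + 179125 = 179122)
(-48825 + 99165)*(l(-350, -687) + W) = (-48825 + 99165)*(529 + 179122) = 50340*179651 = 9043631340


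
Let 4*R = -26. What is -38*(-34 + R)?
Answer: 1539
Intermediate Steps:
R = -13/2 (R = (1/4)*(-26) = -13/2 ≈ -6.5000)
-38*(-34 + R) = -38*(-34 - 13/2) = -38*(-81/2) = 1539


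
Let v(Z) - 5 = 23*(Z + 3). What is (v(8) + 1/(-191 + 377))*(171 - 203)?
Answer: -767824/93 ≈ -8256.2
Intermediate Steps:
v(Z) = 74 + 23*Z (v(Z) = 5 + 23*(Z + 3) = 5 + 23*(3 + Z) = 5 + (69 + 23*Z) = 74 + 23*Z)
(v(8) + 1/(-191 + 377))*(171 - 203) = ((74 + 23*8) + 1/(-191 + 377))*(171 - 203) = ((74 + 184) + 1/186)*(-32) = (258 + 1/186)*(-32) = (47989/186)*(-32) = -767824/93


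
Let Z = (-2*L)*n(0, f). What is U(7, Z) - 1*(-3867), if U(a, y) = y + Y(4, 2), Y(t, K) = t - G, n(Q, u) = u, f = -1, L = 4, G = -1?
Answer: 3880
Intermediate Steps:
Y(t, K) = 1 + t (Y(t, K) = t - 1*(-1) = t + 1 = 1 + t)
Z = 8 (Z = -2*4*(-1) = -8*(-1) = 8)
U(a, y) = 5 + y (U(a, y) = y + (1 + 4) = y + 5 = 5 + y)
U(7, Z) - 1*(-3867) = (5 + 8) - 1*(-3867) = 13 + 3867 = 3880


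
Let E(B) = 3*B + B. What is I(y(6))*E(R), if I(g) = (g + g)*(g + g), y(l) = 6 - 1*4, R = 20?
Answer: 1280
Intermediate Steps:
y(l) = 2 (y(l) = 6 - 4 = 2)
I(g) = 4*g² (I(g) = (2*g)*(2*g) = 4*g²)
E(B) = 4*B
I(y(6))*E(R) = (4*2²)*(4*20) = (4*4)*80 = 16*80 = 1280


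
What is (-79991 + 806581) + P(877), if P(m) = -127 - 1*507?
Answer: 725956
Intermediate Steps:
P(m) = -634 (P(m) = -127 - 507 = -634)
(-79991 + 806581) + P(877) = (-79991 + 806581) - 634 = 726590 - 634 = 725956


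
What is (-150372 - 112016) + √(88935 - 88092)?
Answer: -262388 + √843 ≈ -2.6236e+5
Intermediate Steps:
(-150372 - 112016) + √(88935 - 88092) = -262388 + √843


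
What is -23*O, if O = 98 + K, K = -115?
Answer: 391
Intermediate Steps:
O = -17 (O = 98 - 115 = -17)
-23*O = -23*(-17) = 391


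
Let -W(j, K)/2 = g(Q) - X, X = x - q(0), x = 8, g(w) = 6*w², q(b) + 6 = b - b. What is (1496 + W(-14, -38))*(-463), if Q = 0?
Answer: -705612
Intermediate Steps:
q(b) = -6 (q(b) = -6 + (b - b) = -6 + 0 = -6)
X = 14 (X = 8 - 1*(-6) = 8 + 6 = 14)
W(j, K) = 28 (W(j, K) = -2*(6*0² - 1*14) = -2*(6*0 - 14) = -2*(0 - 14) = -2*(-14) = 28)
(1496 + W(-14, -38))*(-463) = (1496 + 28)*(-463) = 1524*(-463) = -705612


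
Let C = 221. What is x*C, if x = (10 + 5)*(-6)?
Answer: -19890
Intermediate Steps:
x = -90 (x = 15*(-6) = -90)
x*C = -90*221 = -19890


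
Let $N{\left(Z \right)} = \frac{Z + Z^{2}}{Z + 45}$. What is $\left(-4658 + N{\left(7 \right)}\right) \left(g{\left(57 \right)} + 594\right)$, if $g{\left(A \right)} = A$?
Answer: $- \frac{39411540}{13} \approx -3.0317 \cdot 10^{6}$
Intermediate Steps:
$N{\left(Z \right)} = \frac{Z + Z^{2}}{45 + Z}$
$\left(-4658 + N{\left(7 \right)}\right) \left(g{\left(57 \right)} + 594\right) = \left(-4658 + \frac{7 \left(1 + 7\right)}{45 + 7}\right) \left(57 + 594\right) = \left(-4658 + 7 \cdot \frac{1}{52} \cdot 8\right) 651 = \left(-4658 + \frac{14}{13}\right) 651 = \left(- \frac{60540}{13}\right) 651 = - \frac{39411540}{13}$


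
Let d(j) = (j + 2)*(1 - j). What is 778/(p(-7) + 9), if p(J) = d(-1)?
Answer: 778/11 ≈ 70.727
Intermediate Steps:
d(j) = (1 - j)*(2 + j) (d(j) = (2 + j)*(1 - j) = (1 - j)*(2 + j))
p(J) = 2 (p(J) = 2 - 1*(-1) - 1*(-1)² = 2 + 1 - 1*1 = 2 + 1 - 1 = 2)
778/(p(-7) + 9) = 778/(2 + 9) = 778/11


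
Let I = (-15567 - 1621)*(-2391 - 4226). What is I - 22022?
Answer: 113710974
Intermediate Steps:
I = 113732996 (I = -17188*(-6617) = 113732996)
I - 22022 = 113732996 - 22022 = 113710974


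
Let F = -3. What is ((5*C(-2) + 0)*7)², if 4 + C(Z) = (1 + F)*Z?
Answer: 0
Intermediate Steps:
C(Z) = -4 - 2*Z (C(Z) = -4 + (1 - 3)*Z = -4 - 2*Z)
((5*C(-2) + 0)*7)² = ((5*(-4 - 2*(-2)) + 0)*7)² = ((5*(-4 + 4) + 0)*7)² = ((5*0 + 0)*7)² = ((0 + 0)*7)² = (0*7)² = 0² = 0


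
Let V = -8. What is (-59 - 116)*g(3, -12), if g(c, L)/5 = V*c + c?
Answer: 18375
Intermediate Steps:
g(c, L) = -35*c (g(c, L) = 5*(-8*c + c) = 5*(-7*c) = -35*c)
(-59 - 116)*g(3, -12) = (-59 - 116)*(-35*3) = -175*(-105) = 18375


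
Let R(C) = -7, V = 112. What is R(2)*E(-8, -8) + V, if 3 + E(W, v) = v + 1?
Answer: 182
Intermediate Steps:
E(W, v) = -2 + v (E(W, v) = -3 + (v + 1) = -3 + (1 + v) = -2 + v)
R(2)*E(-8, -8) + V = -7*(-2 - 8) + 112 = -7*(-10) + 112 = 70 + 112 = 182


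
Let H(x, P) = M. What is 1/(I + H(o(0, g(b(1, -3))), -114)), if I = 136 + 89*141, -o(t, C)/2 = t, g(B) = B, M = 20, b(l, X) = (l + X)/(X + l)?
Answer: 1/12705 ≈ 7.8709e-5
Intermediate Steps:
b(l, X) = 1 (b(l, X) = (X + l)/(X + l) = 1)
o(t, C) = -2*t
H(x, P) = 20
I = 12685 (I = 136 + 12549 = 12685)
1/(I + H(o(0, g(b(1, -3))), -114)) = 1/(12685 + 20) = 1/12705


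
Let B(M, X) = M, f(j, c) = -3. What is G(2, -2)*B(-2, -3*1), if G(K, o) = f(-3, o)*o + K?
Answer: -16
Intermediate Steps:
G(K, o) = K - 3*o (G(K, o) = -3*o + K = K - 3*o)
G(2, -2)*B(-2, -3*1) = (2 - 3*(-2))*(-2) = (2 + 6)*(-2) = 8*(-2) = -16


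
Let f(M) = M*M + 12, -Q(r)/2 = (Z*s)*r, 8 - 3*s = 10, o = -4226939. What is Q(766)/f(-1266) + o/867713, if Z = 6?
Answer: -423092826368/86921414349 ≈ -4.8675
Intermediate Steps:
s = -2/3 (s = 8/3 - 1/3*10 = 8/3 - 10/3 = -2/3 ≈ -0.66667)
Q(r) = 8*r (Q(r) = -2*6*(-2/3)*r = -(-8)*r = 8*r)
f(M) = 12 + M**2 (f(M) = M**2 + 12 = 12 + M**2)
Q(766)/f(-1266) + o/867713 = (8*766)/(12 + (-1266)**2) - 4226939/867713 = 6128/(12 + 1602756) - 4226939*1/867713 = 6128/1602768 - 4226939/867713 = 6128*(1/1602768) - 4226939/867713 = 383/100173 - 4226939/867713 = -423092826368/86921414349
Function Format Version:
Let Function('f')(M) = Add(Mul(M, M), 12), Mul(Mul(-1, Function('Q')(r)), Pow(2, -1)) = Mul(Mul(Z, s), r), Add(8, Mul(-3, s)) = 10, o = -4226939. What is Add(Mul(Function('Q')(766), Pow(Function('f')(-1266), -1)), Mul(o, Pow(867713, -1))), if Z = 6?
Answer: Rational(-423092826368, 86921414349) ≈ -4.8675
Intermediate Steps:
s = Rational(-2, 3) (s = Add(Rational(8, 3), Mul(Rational(-1, 3), 10)) = Add(Rational(8, 3), Rational(-10, 3)) = Rational(-2, 3) ≈ -0.66667)
Function('Q')(r) = Mul(8, r) (Function('Q')(r) = Mul(-2, Mul(Mul(6, Rational(-2, 3)), r)) = Mul(-2, Mul(-4, r)) = Mul(8, r))
Function('f')(M) = Add(12, Pow(M, 2)) (Function('f')(M) = Add(Pow(M, 2), 12) = Add(12, Pow(M, 2)))
Add(Mul(Function('Q')(766), Pow(Function('f')(-1266), -1)), Mul(o, Pow(867713, -1))) = Add(Mul(Mul(8, 766), Pow(Add(12, Pow(-1266, 2)), -1)), Mul(-4226939, Pow(867713, -1))) = Add(Mul(6128, Pow(Add(12, 1602756), -1)), Mul(-4226939, Rational(1, 867713))) = Add(Mul(6128, Pow(1602768, -1)), Rational(-4226939, 867713)) = Add(Mul(6128, Rational(1, 1602768)), Rational(-4226939, 867713)) = Add(Rational(383, 100173), Rational(-4226939, 867713)) = Rational(-423092826368, 86921414349)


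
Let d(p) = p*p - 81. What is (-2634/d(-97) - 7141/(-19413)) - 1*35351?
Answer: -3200750704729/90542232 ≈ -35351.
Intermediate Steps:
d(p) = -81 + p² (d(p) = p² - 81 = -81 + p²)
(-2634/d(-97) - 7141/(-19413)) - 1*35351 = (-2634/(-81 + (-97)²) - 7141/(-19413)) - 1*35351 = (-2634/(-81 + 9409) - 7141*(-1/19413)) - 35351 = (-2634/9328 + 7141/19413) - 35351 = (-2634*1/9328 + 7141/19413) - 35351 = (-1317/4664 + 7141/19413) - 35351 = 7738703/90542232 - 35351 = -3200750704729/90542232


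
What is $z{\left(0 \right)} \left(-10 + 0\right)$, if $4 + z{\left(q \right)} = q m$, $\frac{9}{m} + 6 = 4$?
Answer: $40$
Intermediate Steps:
$m = - \frac{9}{2}$ ($m = \frac{9}{-6 + 4} = \frac{9}{-2} = 9 \left(- \frac{1}{2}\right) = - \frac{9}{2} \approx -4.5$)
$z{\left(q \right)} = -4 - \frac{9 q}{2}$ ($z{\left(q \right)} = -4 + q \left(- \frac{9}{2}\right) = -4 - \frac{9 q}{2}$)
$z{\left(0 \right)} \left(-10 + 0\right) = \left(-4 - 0\right) \left(-10 + 0\right) = \left(-4 + 0\right) \left(-10\right) = \left(-4\right) \left(-10\right) = 40$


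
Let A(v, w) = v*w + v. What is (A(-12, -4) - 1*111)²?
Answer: 5625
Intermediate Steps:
A(v, w) = v + v*w
(A(-12, -4) - 1*111)² = (-12*(1 - 4) - 1*111)² = (-12*(-3) - 111)² = (36 - 111)² = (-75)² = 5625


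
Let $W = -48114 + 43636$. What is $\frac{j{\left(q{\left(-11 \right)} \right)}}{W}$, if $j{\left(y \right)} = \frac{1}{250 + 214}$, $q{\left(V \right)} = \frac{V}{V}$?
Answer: $- \frac{1}{2077792} \approx -4.8128 \cdot 10^{-7}$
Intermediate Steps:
$q{\left(V \right)} = 1$
$j{\left(y \right)} = \frac{1}{464}$
$W = -4478$
$\frac{j{\left(q{\left(-11 \right)} \right)}}{W} = \frac{1}{464 \left(-4478\right)} = \frac{1}{464} \left(- \frac{1}{4478}\right) = - \frac{1}{2077792}$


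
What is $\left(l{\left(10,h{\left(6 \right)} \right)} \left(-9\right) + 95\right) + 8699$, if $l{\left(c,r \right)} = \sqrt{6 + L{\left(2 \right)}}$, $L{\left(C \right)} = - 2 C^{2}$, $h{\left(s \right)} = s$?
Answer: $8794 - 9 i \sqrt{2} \approx 8794.0 - 12.728 i$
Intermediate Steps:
$l{\left(c,r \right)} = i \sqrt{2}$ ($l{\left(c,r \right)} = \sqrt{6 - 2 \cdot 2^{2}} = \sqrt{6 - 8} = \sqrt{-2} = i \sqrt{2}$)
$\left(l{\left(10,h{\left(6 \right)} \right)} \left(-9\right) + 95\right) + 8699 = \left(i \sqrt{2} \left(-9\right) + 95\right) + 8699 = \left(- 9 i \sqrt{2} + 95\right) + 8699 = \left(95 - 9 i \sqrt{2}\right) + 8699 = 8794 - 9 i \sqrt{2}$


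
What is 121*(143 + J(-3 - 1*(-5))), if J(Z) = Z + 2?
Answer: 17787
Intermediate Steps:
J(Z) = 2 + Z
121*(143 + J(-3 - 1*(-5))) = 121*(143 + (2 + (-3 - 1*(-5)))) = 121*(143 + (2 + (-3 + 5))) = 121*(143 + (2 + 2)) = 121*(143 + 4) = 121*147 = 17787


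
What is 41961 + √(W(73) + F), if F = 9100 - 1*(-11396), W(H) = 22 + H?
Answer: 41961 + √20591 ≈ 42105.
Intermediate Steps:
F = 20496 (F = 9100 + 11396 = 20496)
41961 + √(W(73) + F) = 41961 + √((22 + 73) + 20496) = 41961 + √(95 + 20496) = 41961 + √20591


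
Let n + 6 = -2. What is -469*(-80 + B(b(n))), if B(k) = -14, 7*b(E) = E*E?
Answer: 44086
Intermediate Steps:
n = -8 (n = -6 - 2 = -8)
b(E) = E²/7 (b(E) = (E*E)/7 = E²/7)
-469*(-80 + B(b(n))) = -469*(-80 - 14) = -469*(-94) = 44086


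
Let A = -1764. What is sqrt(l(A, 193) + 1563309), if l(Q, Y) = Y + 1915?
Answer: sqrt(1565417) ≈ 1251.2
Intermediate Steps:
l(Q, Y) = 1915 + Y
sqrt(l(A, 193) + 1563309) = sqrt((1915 + 193) + 1563309) = sqrt(2108 + 1563309) = sqrt(1565417)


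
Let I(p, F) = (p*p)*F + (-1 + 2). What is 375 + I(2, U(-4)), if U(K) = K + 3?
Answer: 372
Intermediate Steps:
U(K) = 3 + K
I(p, F) = 1 + F*p² (I(p, F) = p²*F + 1 = F*p² + 1 = 1 + F*p²)
375 + I(2, U(-4)) = 375 + (1 + (3 - 4)*2²) = 375 + (1 - 1*4) = 375 + (1 - 4) = 375 - 3 = 372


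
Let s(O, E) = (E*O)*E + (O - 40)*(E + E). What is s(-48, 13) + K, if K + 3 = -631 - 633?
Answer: -11667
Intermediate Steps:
s(O, E) = O*E**2 + 2*E*(-40 + O) (s(O, E) = O*E**2 + (-40 + O)*(2*E) = O*E**2 + 2*E*(-40 + O))
K = -1267 (K = -3 + (-631 - 633) = -3 - 1264 = -1267)
s(-48, 13) + K = 13*(-80 + 2*(-48) + 13*(-48)) - 1267 = 13*(-80 - 96 - 624) - 1267 = 13*(-800) - 1267 = -10400 - 1267 = -11667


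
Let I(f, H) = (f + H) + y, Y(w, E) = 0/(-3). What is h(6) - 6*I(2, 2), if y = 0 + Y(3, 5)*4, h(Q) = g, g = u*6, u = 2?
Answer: -12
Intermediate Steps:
g = 12 (g = 2*6 = 12)
Y(w, E) = 0 (Y(w, E) = 0*(-1/3) = 0)
h(Q) = 12
y = 0 (y = 0 + 0*4 = 0 + 0 = 0)
I(f, H) = H + f (I(f, H) = (f + H) + 0 = (H + f) + 0 = H + f)
h(6) - 6*I(2, 2) = 12 - 6*(2 + 2) = 12 - 6*4 = 12 - 24 = -12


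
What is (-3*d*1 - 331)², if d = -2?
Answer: 105625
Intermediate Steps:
(-3*d*1 - 331)² = (-3*(-2)*1 - 331)² = (6*1 - 331)² = (6 - 331)² = (-325)² = 105625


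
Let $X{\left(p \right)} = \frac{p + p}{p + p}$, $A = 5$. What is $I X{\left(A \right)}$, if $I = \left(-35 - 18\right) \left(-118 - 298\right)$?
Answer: $22048$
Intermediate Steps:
$X{\left(p \right)} = 1$ ($X{\left(p \right)} = \frac{2 p}{2 p} = 2 p \frac{1}{2 p} = 1$)
$I = 22048$ ($I = \left(-53\right) \left(-416\right) = 22048$)
$I X{\left(A \right)} = 22048 \cdot 1 = 22048$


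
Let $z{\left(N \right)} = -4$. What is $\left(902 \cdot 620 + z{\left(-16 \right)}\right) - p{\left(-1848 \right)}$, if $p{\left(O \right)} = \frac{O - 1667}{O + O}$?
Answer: $\frac{2066932741}{3696} \approx 5.5924 \cdot 10^{5}$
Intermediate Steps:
$p{\left(O \right)} = \frac{-1667 + O}{2 O}$
$\left(902 \cdot 620 + z{\left(-16 \right)}\right) - p{\left(-1848 \right)} = \left(902 \cdot 620 - 4\right) - \frac{-1667 - 1848}{2 \left(-1848\right)} = \left(559240 - 4\right) - \frac{1}{2} \left(- \frac{1}{1848}\right) \left(-3515\right) = 559236 - \frac{3515}{3696} = \frac{2066932741}{3696}$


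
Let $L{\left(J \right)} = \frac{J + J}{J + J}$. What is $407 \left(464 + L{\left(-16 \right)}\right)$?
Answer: $189255$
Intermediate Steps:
$L{\left(J \right)} = 1$ ($L{\left(J \right)} = \frac{2 J}{2 J} = 2 J \frac{1}{2 J} = 1$)
$407 \left(464 + L{\left(-16 \right)}\right) = 407 \left(464 + 1\right) = 407 \cdot 465 = 189255$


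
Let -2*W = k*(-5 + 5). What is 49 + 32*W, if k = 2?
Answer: 49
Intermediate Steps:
W = 0 (W = -(-5 + 5) = -0 = -½*0 = 0)
49 + 32*W = 49 + 32*0 = 49 + 0 = 49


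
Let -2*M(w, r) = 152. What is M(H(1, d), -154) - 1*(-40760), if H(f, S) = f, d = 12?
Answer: 40684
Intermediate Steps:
M(w, r) = -76 (M(w, r) = -½*152 = -76)
M(H(1, d), -154) - 1*(-40760) = -76 - 1*(-40760) = -76 + 40760 = 40684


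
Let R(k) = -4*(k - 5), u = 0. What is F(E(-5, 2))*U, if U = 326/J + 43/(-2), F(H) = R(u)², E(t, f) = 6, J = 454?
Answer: -1887000/227 ≈ -8312.8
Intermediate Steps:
R(k) = 20 - 4*k (R(k) = -4*(-5 + k) = 20 - 4*k)
F(H) = 400 (F(H) = (20 - 4*0)² = (20 + 0)² = 20² = 400)
U = -9435/454 (U = 326/454 + 43/(-2) = 326*(1/454) + 43*(-½) = 163/227 - 43/2 = -9435/454 ≈ -20.782)
F(E(-5, 2))*U = 400*(-9435/454) = -1887000/227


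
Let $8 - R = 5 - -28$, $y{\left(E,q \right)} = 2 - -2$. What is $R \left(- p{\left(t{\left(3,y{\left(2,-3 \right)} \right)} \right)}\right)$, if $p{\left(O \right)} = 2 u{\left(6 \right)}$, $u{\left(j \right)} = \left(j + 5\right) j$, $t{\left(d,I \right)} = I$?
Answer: $3300$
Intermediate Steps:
$y{\left(E,q \right)} = 4$ ($y{\left(E,q \right)} = 2 + 2 = 4$)
$u{\left(j \right)} = j \left(5 + j\right)$ ($u{\left(j \right)} = \left(5 + j\right) j = j \left(5 + j\right)$)
$p{\left(O \right)} = 132$ ($p{\left(O \right)} = 2 \cdot 6 \left(5 + 6\right) = 2 \cdot 6 \cdot 11 = 2 \cdot 66 = 132$)
$R = -25$ ($R = 8 - \left(5 - -28\right) = 8 - \left(5 + 28\right) = 8 - 33 = -25$)
$R \left(- p{\left(t{\left(3,y{\left(2,-3 \right)} \right)} \right)}\right) = - 25 \left(\left(-1\right) 132\right) = \left(-25\right) \left(-132\right) = 3300$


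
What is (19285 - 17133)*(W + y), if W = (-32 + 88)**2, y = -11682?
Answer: -18390992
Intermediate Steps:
W = 3136 (W = 56**2 = 3136)
(19285 - 17133)*(W + y) = (19285 - 17133)*(3136 - 11682) = 2152*(-8546) = -18390992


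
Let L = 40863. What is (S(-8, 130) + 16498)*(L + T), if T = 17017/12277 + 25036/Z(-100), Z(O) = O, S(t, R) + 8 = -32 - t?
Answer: 205256263651962/306925 ≈ 6.6875e+8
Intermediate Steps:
S(t, R) = -40 - t (S(t, R) = -8 + (-32 - t) = -40 - t)
T = -76416318/306925 (T = 17017/12277 + 25036/(-100) = 17017*(1/12277) + 25036*(-1/100) = 17017/12277 - 6259/25 = -76416318/306925 ≈ -248.97)
(S(-8, 130) + 16498)*(L + T) = ((-40 - 1*(-8)) + 16498)*(40863 - 76416318/306925) = ((-40 + 8) + 16498)*(12465459957/306925) = (-32 + 16498)*(12465459957/306925) = 16466*(12465459957/306925) = 205256263651962/306925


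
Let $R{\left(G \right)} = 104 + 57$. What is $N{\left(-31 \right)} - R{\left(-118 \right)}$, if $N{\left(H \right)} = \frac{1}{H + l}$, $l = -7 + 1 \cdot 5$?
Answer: $- \frac{5314}{33} \approx -161.03$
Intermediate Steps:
$l = -2$ ($l = -7 + 5 = -2$)
$R{\left(G \right)} = 161$
$N{\left(H \right)} = \frac{1}{-2 + H}$ ($N{\left(H \right)} = \frac{1}{H - 2} = \frac{1}{-2 + H}$)
$N{\left(-31 \right)} - R{\left(-118 \right)} = \frac{1}{-2 - 31} - 161 = \frac{1}{-33} - 161 = - \frac{1}{33} - 161 = - \frac{5314}{33}$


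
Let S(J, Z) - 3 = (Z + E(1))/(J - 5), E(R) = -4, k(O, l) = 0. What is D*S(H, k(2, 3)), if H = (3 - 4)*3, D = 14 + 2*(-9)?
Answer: -14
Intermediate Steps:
D = -4 (D = 14 - 18 = -4)
H = -3 (H = -1*3 = -3)
S(J, Z) = 3 + (-4 + Z)/(-5 + J) (S(J, Z) = 3 + (Z - 4)/(J - 5) = 3 + (-4 + Z)/(-5 + J))
D*S(H, k(2, 3)) = -4*(-19 + 0 + 3*(-3))/(-5 - 3) = -4*(-19 + 0 - 9)/(-8) = -(-1)*(-28)/2 = -4*7/2 = -14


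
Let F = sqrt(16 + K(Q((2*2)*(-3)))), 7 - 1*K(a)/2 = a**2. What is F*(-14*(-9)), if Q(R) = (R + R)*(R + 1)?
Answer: 126*I*sqrt(139362) ≈ 47037.0*I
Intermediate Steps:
Q(R) = 2*R*(1 + R) (Q(R) = (2*R)*(1 + R) = 2*R*(1 + R))
K(a) = 14 - 2*a**2
F = I*sqrt(139362) (F = sqrt(16 + (14 - 2*576*(1 + (2*2)*(-3))**2)) = sqrt(16 + (14 - 2*576*(1 + 4*(-3))**2)) = sqrt(16 + (14 - 2*576*(1 - 12)**2)) = sqrt(16 + (14 - 2*(2*(-12)*(-11))**2)) = sqrt(16 + (14 - 2*264**2)) = sqrt(16 + (14 - 2*69696)) = sqrt(16 + (14 - 139392)) = sqrt(16 - 139378) = sqrt(-139362) = I*sqrt(139362) ≈ 373.31*I)
F*(-14*(-9)) = (I*sqrt(139362))*(-14*(-9)) = (I*sqrt(139362))*126 = 126*I*sqrt(139362)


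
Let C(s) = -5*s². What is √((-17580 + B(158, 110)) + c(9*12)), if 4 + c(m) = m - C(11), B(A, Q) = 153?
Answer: I*√16718 ≈ 129.3*I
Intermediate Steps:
c(m) = 601 + m (c(m) = -4 + (m - (-5)*11²) = -4 + (m - (-5)*121) = -4 + (m - 1*(-605)) = -4 + (m + 605) = -4 + (605 + m) = 601 + m)
√((-17580 + B(158, 110)) + c(9*12)) = √((-17580 + 153) + (601 + 9*12)) = √(-17427 + (601 + 108)) = √(-17427 + 709) = √(-16718) = I*√16718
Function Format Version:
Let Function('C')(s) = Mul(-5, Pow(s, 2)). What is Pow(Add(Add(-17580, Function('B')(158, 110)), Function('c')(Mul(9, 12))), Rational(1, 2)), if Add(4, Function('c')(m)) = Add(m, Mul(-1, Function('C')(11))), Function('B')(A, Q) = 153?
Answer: Mul(I, Pow(16718, Rational(1, 2))) ≈ Mul(129.30, I)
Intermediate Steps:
Function('c')(m) = Add(601, m) (Function('c')(m) = Add(-4, Add(m, Mul(-1, Mul(-5, Pow(11, 2))))) = Add(-4, Add(m, Mul(-1, Mul(-5, 121)))) = Add(-4, Add(m, Mul(-1, -605))) = Add(-4, Add(m, 605)) = Add(-4, Add(605, m)) = Add(601, m))
Pow(Add(Add(-17580, Function('B')(158, 110)), Function('c')(Mul(9, 12))), Rational(1, 2)) = Pow(Add(Add(-17580, 153), Add(601, Mul(9, 12))), Rational(1, 2)) = Pow(Add(-17427, Add(601, 108)), Rational(1, 2)) = Pow(Add(-17427, 709), Rational(1, 2)) = Pow(-16718, Rational(1, 2)) = Mul(I, Pow(16718, Rational(1, 2)))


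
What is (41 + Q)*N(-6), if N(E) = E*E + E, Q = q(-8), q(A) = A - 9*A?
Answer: 3150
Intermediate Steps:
q(A) = -8*A
Q = 64 (Q = -8*(-8) = 64)
N(E) = E + E² (N(E) = E² + E = E + E²)
(41 + Q)*N(-6) = (41 + 64)*(-6*(1 - 6)) = 105*(-6*(-5)) = 105*30 = 3150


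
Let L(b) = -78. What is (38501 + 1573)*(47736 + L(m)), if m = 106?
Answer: 1909846692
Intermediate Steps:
(38501 + 1573)*(47736 + L(m)) = (38501 + 1573)*(47736 - 78) = 40074*47658 = 1909846692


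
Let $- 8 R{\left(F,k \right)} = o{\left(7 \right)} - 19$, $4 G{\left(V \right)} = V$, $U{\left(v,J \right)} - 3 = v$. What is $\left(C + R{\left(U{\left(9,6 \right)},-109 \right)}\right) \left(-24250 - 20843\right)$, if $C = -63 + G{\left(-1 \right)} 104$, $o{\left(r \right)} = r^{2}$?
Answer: $\frac{16729503}{4} \approx 4.1824 \cdot 10^{6}$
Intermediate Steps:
$U{\left(v,J \right)} = 3 + v$
$G{\left(V \right)} = \frac{V}{4}$
$R{\left(F,k \right)} = - \frac{15}{4}$ ($R{\left(F,k \right)} = - \frac{7^{2} - 19}{8} = - \frac{49 - 19}{8} = \left(- \frac{1}{8}\right) 30 = - \frac{15}{4}$)
$C = -89$ ($C = -63 + \frac{1}{4} \left(-1\right) 104 = -63 - 26 = -89$)
$\left(C + R{\left(U{\left(9,6 \right)},-109 \right)}\right) \left(-24250 - 20843\right) = \left(-89 - \frac{15}{4}\right) \left(-24250 - 20843\right) = \left(- \frac{371}{4}\right) \left(-45093\right) = \frac{16729503}{4}$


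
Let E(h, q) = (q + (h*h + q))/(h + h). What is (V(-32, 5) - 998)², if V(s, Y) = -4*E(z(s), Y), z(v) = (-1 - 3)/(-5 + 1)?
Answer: 1040400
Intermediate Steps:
z(v) = 1 (z(v) = -4/(-4) = -4*(-¼) = 1)
E(h, q) = (h² + 2*q)/(2*h) (E(h, q) = (q + (h² + q))/((2*h)) = (q + (q + h²))*(1/(2*h)) = (h² + 2*q)*(1/(2*h)) = (h² + 2*q)/(2*h))
V(s, Y) = -2 - 4*Y (V(s, Y) = -4*((½)*1 + Y/1) = -4*(½ + Y*1) = -4*(½ + Y) = -2 - 4*Y)
(V(-32, 5) - 998)² = ((-2 - 4*5) - 998)² = ((-2 - 20) - 998)² = (-22 - 998)² = (-1020)² = 1040400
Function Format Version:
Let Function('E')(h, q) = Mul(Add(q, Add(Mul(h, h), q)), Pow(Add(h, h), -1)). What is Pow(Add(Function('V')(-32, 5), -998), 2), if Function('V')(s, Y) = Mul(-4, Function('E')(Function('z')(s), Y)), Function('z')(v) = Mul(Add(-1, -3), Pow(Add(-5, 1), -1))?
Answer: 1040400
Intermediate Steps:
Function('z')(v) = 1 (Function('z')(v) = Mul(-4, Pow(-4, -1)) = Mul(-4, Rational(-1, 4)) = 1)
Function('E')(h, q) = Mul(Rational(1, 2), Pow(h, -1), Add(Pow(h, 2), Mul(2, q))) (Function('E')(h, q) = Mul(Add(q, Add(Pow(h, 2), q)), Pow(Mul(2, h), -1)) = Mul(Add(q, Add(q, Pow(h, 2))), Mul(Rational(1, 2), Pow(h, -1))) = Mul(Add(Pow(h, 2), Mul(2, q)), Mul(Rational(1, 2), Pow(h, -1))) = Mul(Rational(1, 2), Pow(h, -1), Add(Pow(h, 2), Mul(2, q))))
Function('V')(s, Y) = Add(-2, Mul(-4, Y)) (Function('V')(s, Y) = Mul(-4, Add(Mul(Rational(1, 2), 1), Mul(Y, Pow(1, -1)))) = Mul(-4, Add(Rational(1, 2), Mul(Y, 1))) = Mul(-4, Add(Rational(1, 2), Y)) = Add(-2, Mul(-4, Y)))
Pow(Add(Function('V')(-32, 5), -998), 2) = Pow(Add(Add(-2, Mul(-4, 5)), -998), 2) = Pow(Add(Add(-2, -20), -998), 2) = Pow(Add(-22, -998), 2) = Pow(-1020, 2) = 1040400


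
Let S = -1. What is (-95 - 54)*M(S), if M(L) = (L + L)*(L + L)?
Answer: -596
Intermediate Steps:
M(L) = 4*L² (M(L) = (2*L)*(2*L) = 4*L²)
(-95 - 54)*M(S) = (-95 - 54)*(4*(-1)²) = -596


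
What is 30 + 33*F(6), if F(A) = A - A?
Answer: 30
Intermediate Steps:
F(A) = 0
30 + 33*F(6) = 30 + 33*0 = 30 + 0 = 30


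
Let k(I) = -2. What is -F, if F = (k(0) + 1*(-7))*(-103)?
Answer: -927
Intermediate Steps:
F = 927 (F = (-2 + 1*(-7))*(-103) = (-2 - 7)*(-103) = -9*(-103) = 927)
-F = -1*927 = -927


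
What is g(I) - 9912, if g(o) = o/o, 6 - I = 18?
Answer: -9911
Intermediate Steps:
I = -12 (I = 6 - 1*18 = 6 - 18 = -12)
g(o) = 1
g(I) - 9912 = 1 - 9912 = -9911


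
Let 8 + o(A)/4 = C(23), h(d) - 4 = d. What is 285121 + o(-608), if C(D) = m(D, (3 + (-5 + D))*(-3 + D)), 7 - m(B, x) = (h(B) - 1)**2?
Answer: 282413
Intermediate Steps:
h(d) = 4 + d
m(B, x) = 7 - (3 + B)**2 (m(B, x) = 7 - ((4 + B) - 1)**2 = 7 - (3 + B)**2)
C(D) = 7 - (3 + D)**2
o(A) = -2708 (o(A) = -32 + 4*(7 - (3 + 23)**2) = -32 + 4*(7 - 1*26**2) = -32 + 4*(7 - 1*676) = -32 + 4*(7 - 676) = -32 + 4*(-669) = -32 - 2676 = -2708)
285121 + o(-608) = 285121 - 2708 = 282413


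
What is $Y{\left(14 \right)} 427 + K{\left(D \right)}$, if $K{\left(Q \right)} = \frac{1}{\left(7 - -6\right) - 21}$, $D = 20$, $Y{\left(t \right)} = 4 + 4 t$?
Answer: $\frac{204959}{8} \approx 25620.0$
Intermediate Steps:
$K{\left(Q \right)} = - \frac{1}{8}$ ($K{\left(Q \right)} = \frac{1}{\left(7 + 6\right) - 21} = \frac{1}{13 - 21} = \frac{1}{-8} = - \frac{1}{8}$)
$Y{\left(14 \right)} 427 + K{\left(D \right)} = \left(4 + 4 \cdot 14\right) 427 - \frac{1}{8} = \left(4 + 56\right) 427 - \frac{1}{8} = 60 \cdot 427 - \frac{1}{8} = 25620 - \frac{1}{8} = \frac{204959}{8}$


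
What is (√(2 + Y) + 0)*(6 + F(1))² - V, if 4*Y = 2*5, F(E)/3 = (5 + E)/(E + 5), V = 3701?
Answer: -3701 + 243*√2/2 ≈ -3529.2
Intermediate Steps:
F(E) = 3 (F(E) = 3*((5 + E)/(E + 5)) = 3*((5 + E)/(5 + E)) = 3*1 = 3)
Y = 5/2 (Y = (2*5)/4 = (¼)*10 = 5/2 ≈ 2.5000)
(√(2 + Y) + 0)*(6 + F(1))² - V = (√(2 + 5/2) + 0)*(6 + 3)² - 1*3701 = (√(9/2) + 0)*9² - 3701 = (3*√2/2 + 0)*81 - 3701 = (3*√2/2)*81 - 3701 = 243*√2/2 - 3701 = -3701 + 243*√2/2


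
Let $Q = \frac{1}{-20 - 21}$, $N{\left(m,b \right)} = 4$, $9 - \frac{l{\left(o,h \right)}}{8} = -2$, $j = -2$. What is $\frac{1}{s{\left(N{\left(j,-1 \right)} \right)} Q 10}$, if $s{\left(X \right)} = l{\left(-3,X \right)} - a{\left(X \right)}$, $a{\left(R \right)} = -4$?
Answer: $- \frac{41}{920} \approx -0.044565$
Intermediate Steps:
$l{\left(o,h \right)} = 88$ ($l{\left(o,h \right)} = 72 - -16 = 72 + 16 = 88$)
$s{\left(X \right)} = 92$ ($s{\left(X \right)} = 88 - -4 = 88 + 4 = 92$)
$Q = - \frac{1}{41}$ ($Q = \frac{1}{-41} = - \frac{1}{41} \approx -0.02439$)
$\frac{1}{s{\left(N{\left(j,-1 \right)} \right)} Q 10} = \frac{1}{92 \left(- \frac{1}{41}\right) 10} = \frac{1}{\left(- \frac{92}{41}\right) 10} = \frac{1}{- \frac{920}{41}} = - \frac{41}{920}$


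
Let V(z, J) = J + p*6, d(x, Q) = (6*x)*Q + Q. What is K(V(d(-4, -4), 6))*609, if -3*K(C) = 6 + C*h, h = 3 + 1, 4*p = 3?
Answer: -9744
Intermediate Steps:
p = 3/4 (p = (1/4)*3 = 3/4 ≈ 0.75000)
h = 4
d(x, Q) = Q + 6*Q*x (d(x, Q) = 6*Q*x + Q = Q + 6*Q*x)
V(z, J) = 9/2 + J (V(z, J) = J + (3/4)*6 = J + 9/2 = 9/2 + J)
K(C) = -2 - 4*C/3 (K(C) = -(6 + C*4)/3 = -(6 + 4*C)/3 = -2 - 4*C/3)
K(V(d(-4, -4), 6))*609 = (-2 - 4*(9/2 + 6)/3)*609 = (-2 - 4/3*21/2)*609 = (-2 - 14)*609 = -16*609 = -9744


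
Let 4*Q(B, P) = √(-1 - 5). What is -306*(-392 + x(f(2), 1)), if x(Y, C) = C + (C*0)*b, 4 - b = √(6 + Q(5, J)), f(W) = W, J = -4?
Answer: 119646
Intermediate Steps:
Q(B, P) = I*√6/4 (Q(B, P) = √(-1 - 5)/4 = √(-6)/4 = (I*√6)/4 = I*√6/4)
b = 4 - √(6 + I*√6/4) ≈ 1.5473 - 0.12484*I
x(Y, C) = C (x(Y, C) = C + (C*0)*(4 - √(24 + I*√6)/2) = C + 0*(4 - √(24 + I*√6)/2) = C + 0 = C)
-306*(-392 + x(f(2), 1)) = -306*(-392 + 1) = -306*(-391) = 119646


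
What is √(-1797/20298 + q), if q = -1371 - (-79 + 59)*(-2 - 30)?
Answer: 5*I*√3682605246/6766 ≈ 44.845*I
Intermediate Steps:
q = -2011 (q = -1371 - (-20)*(-32) = -1371 - 1*640 = -1371 - 640 = -2011)
√(-1797/20298 + q) = √(-1797/20298 - 2011) = √(-1797*1/20298 - 2011) = √(-599/6766 - 2011) = √(-13607025/6766) = 5*I*√3682605246/6766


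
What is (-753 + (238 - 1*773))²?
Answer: 1658944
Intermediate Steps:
(-753 + (238 - 1*773))² = (-753 + (238 - 773))² = (-753 - 535)² = (-1288)² = 1658944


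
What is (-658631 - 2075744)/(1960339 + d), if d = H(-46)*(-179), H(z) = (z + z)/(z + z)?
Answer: -546875/392032 ≈ -1.3950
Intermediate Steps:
H(z) = 1 (H(z) = (2*z)/((2*z)) = (2*z)*(1/(2*z)) = 1)
d = -179 (d = 1*(-179) = -179)
(-658631 - 2075744)/(1960339 + d) = (-658631 - 2075744)/(1960339 - 179) = -2734375/1960160 = -2734375*1/1960160 = -546875/392032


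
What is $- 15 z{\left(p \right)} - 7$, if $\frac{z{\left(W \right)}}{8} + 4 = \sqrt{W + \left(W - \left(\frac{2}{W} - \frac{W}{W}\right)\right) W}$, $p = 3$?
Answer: $473 - 120 \sqrt{13} \approx 40.334$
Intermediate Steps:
$z{\left(W \right)} = -32 + 8 \sqrt{W + W \left(1 + W - \frac{2}{W}\right)}$ ($z{\left(W \right)} = -32 + 8 \sqrt{W + \left(W - \left(\frac{2}{W} - \frac{W}{W}\right)\right) W} = -32 + 8 \sqrt{W + \left(W + \left(1 - \frac{2}{W}\right)\right) W} = -32 + 8 \sqrt{W + \left(1 + W - \frac{2}{W}\right) W} = -32 + 8 \sqrt{W + W \left(1 + W - \frac{2}{W}\right)}$)
$- 15 z{\left(p \right)} - 7 = - 15 \left(-32 + 8 \sqrt{-2 + 3^{2} + 2 \cdot 3}\right) - 7 = - 15 \left(-32 + 8 \sqrt{-2 + 9 + 6}\right) - 7 = - 15 \left(-32 + 8 \sqrt{13}\right) - 7 = \left(480 - 120 \sqrt{13}\right) - 7 = 473 - 120 \sqrt{13}$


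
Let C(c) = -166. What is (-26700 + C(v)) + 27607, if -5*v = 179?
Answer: 741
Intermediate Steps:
v = -179/5 (v = -⅕*179 = -179/5 ≈ -35.800)
(-26700 + C(v)) + 27607 = (-26700 - 166) + 27607 = -26866 + 27607 = 741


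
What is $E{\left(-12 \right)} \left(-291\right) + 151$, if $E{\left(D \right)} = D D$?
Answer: $-41753$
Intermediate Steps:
$E{\left(D \right)} = D^{2}$
$E{\left(-12 \right)} \left(-291\right) + 151 = \left(-12\right)^{2} \left(-291\right) + 151 = 144 \left(-291\right) + 151 = -41904 + 151 = -41753$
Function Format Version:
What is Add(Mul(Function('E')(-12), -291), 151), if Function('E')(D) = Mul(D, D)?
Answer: -41753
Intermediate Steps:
Function('E')(D) = Pow(D, 2)
Add(Mul(Function('E')(-12), -291), 151) = Add(Mul(Pow(-12, 2), -291), 151) = Add(Mul(144, -291), 151) = Add(-41904, 151) = -41753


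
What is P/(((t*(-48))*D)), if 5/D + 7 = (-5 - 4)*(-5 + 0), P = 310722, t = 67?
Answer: -983953/1340 ≈ -734.29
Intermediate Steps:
D = 5/38 (D = 5/(-7 + (-5 - 4)*(-5 + 0)) = 5/(-7 - 9*(-5)) = 5/(-7 + 45) = 5/38 ≈ 0.13158)
P/(((t*(-48))*D)) = 310722/(((67*(-48))*(5/38))) = 310722/((-3216*5/38)) = 310722/(-8040/19) = 310722*(-19/8040) = -983953/1340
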